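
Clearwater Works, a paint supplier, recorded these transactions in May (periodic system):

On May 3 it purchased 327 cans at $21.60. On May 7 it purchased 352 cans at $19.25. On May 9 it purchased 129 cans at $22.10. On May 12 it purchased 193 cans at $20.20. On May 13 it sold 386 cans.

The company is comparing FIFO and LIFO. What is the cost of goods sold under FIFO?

COGS = $8,198.95

FIFO COGS: 327 @ $21.60 + 59 @ $19.25 = $8,198.95
LIFO COGS: 193 @ $20.20 + 129 @ $22.10 + 64 @ $19.25 = $7,981.50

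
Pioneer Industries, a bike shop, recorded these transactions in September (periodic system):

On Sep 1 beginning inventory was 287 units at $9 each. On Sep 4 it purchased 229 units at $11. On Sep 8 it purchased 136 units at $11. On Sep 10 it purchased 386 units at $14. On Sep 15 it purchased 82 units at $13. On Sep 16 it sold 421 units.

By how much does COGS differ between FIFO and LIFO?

$1,755

FIFO COGS: 287 @ $9 + 134 @ $11 = $4,057
LIFO COGS: 82 @ $13 + 339 @ $14 = $5,812
Difference = |$4,057 − $5,812| = $1,755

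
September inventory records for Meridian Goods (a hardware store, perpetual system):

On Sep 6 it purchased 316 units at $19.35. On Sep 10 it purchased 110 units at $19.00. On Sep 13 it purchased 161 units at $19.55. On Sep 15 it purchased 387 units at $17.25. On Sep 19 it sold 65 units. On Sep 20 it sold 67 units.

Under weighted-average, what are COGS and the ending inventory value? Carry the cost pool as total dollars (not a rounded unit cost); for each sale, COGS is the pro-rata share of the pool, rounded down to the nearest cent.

COGS = $2,443.20; ending inventory = $15,584.70

After Sep 6: 316 on hand, pool $6,114.60 (≈ $19.3500 each)
After Sep 10: 426 on hand, pool $8,204.60 (≈ $19.2596 each)
After Sep 13: 587 on hand, pool $11,352.15 (≈ $19.3393 each)
After Sep 15: 974 on hand, pool $18,027.90 (≈ $18.5091 each)
Sep 19, sell 65: 65/974 × $18,027.90 → $1,203.09
Sep 20, sell 67: 67/909 × $16,824.81 → $1,240.11
Total COGS = $1,203.09 + $1,240.11 = $2,443.20
Ending inventory (cost pool remaining) = $15,584.70
Check: goods available $18,027.90 = COGS $2,443.20 + ending $15,584.70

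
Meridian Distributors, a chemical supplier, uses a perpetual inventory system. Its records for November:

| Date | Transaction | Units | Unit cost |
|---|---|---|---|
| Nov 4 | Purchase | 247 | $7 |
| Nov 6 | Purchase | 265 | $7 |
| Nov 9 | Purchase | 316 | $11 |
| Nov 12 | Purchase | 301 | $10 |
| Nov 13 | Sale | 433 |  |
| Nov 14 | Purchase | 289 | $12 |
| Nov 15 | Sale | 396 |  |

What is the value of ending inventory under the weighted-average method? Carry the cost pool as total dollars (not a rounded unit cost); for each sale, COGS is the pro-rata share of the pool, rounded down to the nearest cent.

After Nov 4: 247 on hand, pool $1,729.00 (≈ $7.0000 each)
After Nov 6: 512 on hand, pool $3,584.00 (≈ $7.0000 each)
After Nov 9: 828 on hand, pool $7,060.00 (≈ $8.5266 each)
After Nov 12: 1129 on hand, pool $10,070.00 (≈ $8.9194 each)
Nov 13, sell 433: 433/1129 × $10,070.00 → $3,862.09
After Nov 14: 985 on hand, pool $9,675.91 (≈ $9.8233 each)
Nov 15, sell 396: 396/985 × $9,675.91 → $3,890.01
Total COGS = $3,862.09 + $3,890.01 = $7,752.10
Ending inventory (cost pool remaining) = $5,785.90
Check: goods available $13,538.00 = COGS $7,752.10 + ending $5,785.90

Ending inventory = $5,785.90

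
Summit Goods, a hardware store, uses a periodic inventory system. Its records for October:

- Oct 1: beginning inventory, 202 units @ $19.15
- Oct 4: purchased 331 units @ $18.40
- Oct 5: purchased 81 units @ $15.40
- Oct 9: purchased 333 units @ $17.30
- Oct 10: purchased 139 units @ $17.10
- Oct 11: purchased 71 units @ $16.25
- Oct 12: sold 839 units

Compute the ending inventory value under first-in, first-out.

Ending inventory = $5,399.05

Oct 12, 839 sold [FIFO — oldest first]: 202 @ $19.15 + 331 @ $18.40 + 81 @ $15.40 + 225 @ $17.30 = $15,098.60
Ending inventory: 108 @ $17.30 + 139 @ $17.10 + 71 @ $16.25 = $5,399.05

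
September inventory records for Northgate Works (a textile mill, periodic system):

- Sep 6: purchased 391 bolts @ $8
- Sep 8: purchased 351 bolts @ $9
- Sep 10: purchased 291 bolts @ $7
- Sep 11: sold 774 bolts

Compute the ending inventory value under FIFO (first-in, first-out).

Ending inventory = $1,813

Sep 11, 774 sold [FIFO — oldest first]: 391 @ $8 + 351 @ $9 + 32 @ $7 = $6,511
Ending inventory: 259 @ $7 = $1,813
Check: goods available $8,324 = COGS $6,511 + ending $1,813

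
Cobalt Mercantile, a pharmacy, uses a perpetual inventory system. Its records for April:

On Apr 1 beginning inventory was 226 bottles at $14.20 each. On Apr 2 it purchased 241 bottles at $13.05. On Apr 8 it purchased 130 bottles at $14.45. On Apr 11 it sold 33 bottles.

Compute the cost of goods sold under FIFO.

COGS = $468.60

Apr 11, 33 sold [FIFO — oldest first]: 33 @ $14.20 = $468.60
Ending inventory: 193 @ $14.20 + 241 @ $13.05 + 130 @ $14.45 = $7,764.15
Check: goods available $8,232.75 = COGS $468.60 + ending $7,764.15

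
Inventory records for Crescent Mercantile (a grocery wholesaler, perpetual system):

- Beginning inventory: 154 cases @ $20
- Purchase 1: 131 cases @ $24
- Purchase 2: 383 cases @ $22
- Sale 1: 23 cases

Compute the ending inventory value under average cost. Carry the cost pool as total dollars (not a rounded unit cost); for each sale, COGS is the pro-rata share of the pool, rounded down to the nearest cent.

Ending inventory = $14,145.59

After Beginning: 154 on hand, pool $3,080.00 (≈ $20.0000 each)
After Purchase 1: 285 on hand, pool $6,224.00 (≈ $21.8386 each)
After Purchase 2: 668 on hand, pool $14,650.00 (≈ $21.9311 each)
Sale 1, sell 23: 23/668 × $14,650.00 → $504.41
Ending inventory (cost pool remaining) = $14,145.59
Check: goods available $14,650.00 = COGS $504.41 + ending $14,145.59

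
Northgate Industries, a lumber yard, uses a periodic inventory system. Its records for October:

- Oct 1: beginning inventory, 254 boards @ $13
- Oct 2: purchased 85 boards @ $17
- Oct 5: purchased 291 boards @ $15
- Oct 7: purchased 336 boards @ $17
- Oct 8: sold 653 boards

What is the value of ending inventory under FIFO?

Ending inventory = $5,321

Oct 8, 653 sold [FIFO — oldest first]: 254 @ $13 + 85 @ $17 + 291 @ $15 + 23 @ $17 = $9,503
Ending inventory: 313 @ $17 = $5,321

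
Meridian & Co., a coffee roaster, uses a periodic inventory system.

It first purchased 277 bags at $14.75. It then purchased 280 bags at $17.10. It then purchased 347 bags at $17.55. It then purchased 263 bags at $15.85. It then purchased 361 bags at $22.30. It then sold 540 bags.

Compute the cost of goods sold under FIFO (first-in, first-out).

Sale 1 (540) [FIFO — oldest first]: 277 @ $14.75 + 263 @ $17.10 = $8,583.05
Ending inventory: 17 @ $17.10 + 347 @ $17.55 + 263 @ $15.85 + 361 @ $22.30 = $18,599.40

COGS = $8,583.05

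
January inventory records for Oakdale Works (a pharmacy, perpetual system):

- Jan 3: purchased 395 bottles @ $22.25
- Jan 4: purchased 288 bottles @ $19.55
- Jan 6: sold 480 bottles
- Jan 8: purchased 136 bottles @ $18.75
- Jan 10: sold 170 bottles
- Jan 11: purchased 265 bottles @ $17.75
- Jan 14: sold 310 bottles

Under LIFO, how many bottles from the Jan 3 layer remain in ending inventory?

Jan 6, 480 sold [LIFO — newest first]: 288 @ $19.55 + 192 @ $22.25 = $9,902.40
Jan 10, 170 sold [LIFO — newest first]: 136 @ $18.75 + 34 @ $22.25 = $3,306.50
Jan 14, 310 sold [LIFO — newest first]: 265 @ $17.75 + 45 @ $22.25 = $5,705.00
Total COGS = $9,902.40 + $3,306.50 + $5,705.00 = $18,913.90
Ending inventory: 124 @ $22.25 = $2,759.00

124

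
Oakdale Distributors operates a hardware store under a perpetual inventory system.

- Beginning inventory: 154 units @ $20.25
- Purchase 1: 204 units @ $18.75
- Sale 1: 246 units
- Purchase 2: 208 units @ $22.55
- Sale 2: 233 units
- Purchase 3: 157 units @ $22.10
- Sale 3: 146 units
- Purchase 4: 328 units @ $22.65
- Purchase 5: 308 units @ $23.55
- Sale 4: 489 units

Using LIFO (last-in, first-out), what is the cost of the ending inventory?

Sale 1 (246) [LIFO — newest first]: 204 @ $18.75 + 42 @ $20.25 = $4,675.50
Sale 2 (233) [LIFO — newest first]: 208 @ $22.55 + 25 @ $20.25 = $5,196.65
Sale 3 (146) [LIFO — newest first]: 146 @ $22.10 = $3,226.60
Sale 4 (489) [LIFO — newest first]: 308 @ $23.55 + 181 @ $22.65 = $11,353.05
Total COGS = $4,675.50 + $5,196.65 + $3,226.60 + $11,353.05 = $24,451.80
Ending inventory: 87 @ $20.25 + 11 @ $22.10 + 147 @ $22.65 = $5,334.40

Ending inventory = $5,334.40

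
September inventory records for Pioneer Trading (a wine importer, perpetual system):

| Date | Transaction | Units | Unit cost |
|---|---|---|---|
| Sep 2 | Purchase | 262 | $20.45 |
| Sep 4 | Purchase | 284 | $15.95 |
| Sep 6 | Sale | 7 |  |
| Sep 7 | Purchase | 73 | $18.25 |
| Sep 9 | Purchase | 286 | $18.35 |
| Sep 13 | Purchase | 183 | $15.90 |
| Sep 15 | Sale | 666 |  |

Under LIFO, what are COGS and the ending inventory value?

COGS = $11,579.50; ending inventory = $7,798.25

Sep 6, 7 sold [LIFO — newest first]: 7 @ $15.95 = $111.65
Sep 15, 666 sold [LIFO — newest first]: 183 @ $15.90 + 286 @ $18.35 + 73 @ $18.25 + 124 @ $15.95 = $11,467.85
Total COGS = $111.65 + $11,467.85 = $11,579.50
Ending inventory: 262 @ $20.45 + 153 @ $15.95 = $7,798.25
Check: goods available $19,377.75 = COGS $11,579.50 + ending $7,798.25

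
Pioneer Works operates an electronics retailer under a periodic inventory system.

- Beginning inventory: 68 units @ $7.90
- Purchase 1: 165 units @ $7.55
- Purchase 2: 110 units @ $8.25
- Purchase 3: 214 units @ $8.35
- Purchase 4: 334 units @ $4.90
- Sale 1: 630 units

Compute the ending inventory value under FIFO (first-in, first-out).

Ending inventory = $1,278.90

Sale 1 (630) [FIFO — oldest first]: 68 @ $7.90 + 165 @ $7.55 + 110 @ $8.25 + 214 @ $8.35 + 73 @ $4.90 = $4,835.05
Ending inventory: 261 @ $4.90 = $1,278.90
Check: goods available $6,113.95 = COGS $4,835.05 + ending $1,278.90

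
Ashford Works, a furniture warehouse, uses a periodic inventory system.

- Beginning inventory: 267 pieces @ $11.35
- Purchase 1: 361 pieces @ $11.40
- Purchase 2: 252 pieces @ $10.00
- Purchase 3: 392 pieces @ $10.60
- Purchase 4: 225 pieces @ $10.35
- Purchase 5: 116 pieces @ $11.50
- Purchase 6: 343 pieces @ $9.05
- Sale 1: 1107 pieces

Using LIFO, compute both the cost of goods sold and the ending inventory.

Sale 1 (1107) [LIFO — newest first]: 343 @ $9.05 + 116 @ $11.50 + 225 @ $10.35 + 392 @ $10.60 + 31 @ $10.00 = $11,232.10
Ending inventory: 267 @ $11.35 + 361 @ $11.40 + 221 @ $10.00 = $9,355.85
Check: goods available $20,587.95 = COGS $11,232.10 + ending $9,355.85

COGS = $11,232.10; ending inventory = $9,355.85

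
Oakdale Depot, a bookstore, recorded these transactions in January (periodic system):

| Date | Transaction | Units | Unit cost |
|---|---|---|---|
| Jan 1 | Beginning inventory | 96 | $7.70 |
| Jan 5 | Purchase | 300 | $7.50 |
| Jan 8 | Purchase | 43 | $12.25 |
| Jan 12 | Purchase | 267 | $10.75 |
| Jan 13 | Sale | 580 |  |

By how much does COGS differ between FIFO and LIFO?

FIFO COGS: 96 @ $7.70 + 300 @ $7.50 + 43 @ $12.25 + 141 @ $10.75 = $5,031.70
LIFO COGS: 267 @ $10.75 + 43 @ $12.25 + 270 @ $7.50 = $5,422.00
Difference = |$5,031.70 − $5,422.00| = $390.30

$390.30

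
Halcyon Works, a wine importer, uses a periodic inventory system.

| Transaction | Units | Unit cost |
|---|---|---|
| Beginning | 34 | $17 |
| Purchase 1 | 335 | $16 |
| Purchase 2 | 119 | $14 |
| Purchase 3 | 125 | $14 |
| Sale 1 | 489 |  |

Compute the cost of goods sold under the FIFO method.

Sale 1 (489) [FIFO — oldest first]: 34 @ $17 + 335 @ $16 + 119 @ $14 + 1 @ $14 = $7,618
Ending inventory: 124 @ $14 = $1,736

COGS = $7,618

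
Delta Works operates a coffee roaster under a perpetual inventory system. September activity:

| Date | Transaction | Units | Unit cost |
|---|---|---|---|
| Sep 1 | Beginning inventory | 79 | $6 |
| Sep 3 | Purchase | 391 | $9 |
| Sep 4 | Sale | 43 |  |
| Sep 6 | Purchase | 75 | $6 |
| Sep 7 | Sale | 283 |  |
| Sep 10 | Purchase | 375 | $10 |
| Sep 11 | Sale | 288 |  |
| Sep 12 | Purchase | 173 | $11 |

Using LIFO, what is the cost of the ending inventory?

Sep 4, 43 sold [LIFO — newest first]: 43 @ $9 = $387
Sep 7, 283 sold [LIFO — newest first]: 75 @ $6 + 208 @ $9 = $2,322
Sep 11, 288 sold [LIFO — newest first]: 288 @ $10 = $2,880
Total COGS = $387 + $2,322 + $2,880 = $5,589
Ending inventory: 79 @ $6 + 140 @ $9 + 87 @ $10 + 173 @ $11 = $4,507

Ending inventory = $4,507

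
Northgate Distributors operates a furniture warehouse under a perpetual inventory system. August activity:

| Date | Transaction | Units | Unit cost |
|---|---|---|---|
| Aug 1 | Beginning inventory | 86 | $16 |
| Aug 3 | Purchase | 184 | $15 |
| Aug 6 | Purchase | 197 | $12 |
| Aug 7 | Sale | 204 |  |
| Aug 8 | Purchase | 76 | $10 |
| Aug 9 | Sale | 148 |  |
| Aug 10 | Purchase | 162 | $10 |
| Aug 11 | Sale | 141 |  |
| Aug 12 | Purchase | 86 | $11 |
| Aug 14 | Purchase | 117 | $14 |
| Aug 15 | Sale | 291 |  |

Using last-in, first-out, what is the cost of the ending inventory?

Aug 7, 204 sold [LIFO — newest first]: 197 @ $12 + 7 @ $15 = $2,469
Aug 9, 148 sold [LIFO — newest first]: 76 @ $10 + 72 @ $15 = $1,840
Aug 11, 141 sold [LIFO — newest first]: 141 @ $10 = $1,410
Aug 15, 291 sold [LIFO — newest first]: 117 @ $14 + 86 @ $11 + 21 @ $10 + 67 @ $15 = $3,799
Total COGS = $2,469 + $1,840 + $1,410 + $3,799 = $9,518
Ending inventory: 86 @ $16 + 38 @ $15 = $1,946

Ending inventory = $1,946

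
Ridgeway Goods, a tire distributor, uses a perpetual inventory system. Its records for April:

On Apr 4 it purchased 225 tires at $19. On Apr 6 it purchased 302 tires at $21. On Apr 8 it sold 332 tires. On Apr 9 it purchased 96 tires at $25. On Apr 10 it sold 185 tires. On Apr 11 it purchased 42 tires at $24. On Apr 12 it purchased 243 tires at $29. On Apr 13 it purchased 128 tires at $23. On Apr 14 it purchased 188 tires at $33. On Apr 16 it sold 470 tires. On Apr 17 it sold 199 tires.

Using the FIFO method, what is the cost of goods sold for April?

Apr 8, 332 sold [FIFO — oldest first]: 225 @ $19 + 107 @ $21 = $6,522
Apr 10, 185 sold [FIFO — oldest first]: 185 @ $21 = $3,885
Apr 16, 470 sold [FIFO — oldest first]: 10 @ $21 + 96 @ $25 + 42 @ $24 + 243 @ $29 + 79 @ $23 = $12,482
Apr 17, 199 sold [FIFO — oldest first]: 49 @ $23 + 150 @ $33 = $6,077
Total COGS = $6,522 + $3,885 + $12,482 + $6,077 = $28,966
Ending inventory: 38 @ $33 = $1,254
Check: goods available $30,220 = COGS $28,966 + ending $1,254

COGS = $28,966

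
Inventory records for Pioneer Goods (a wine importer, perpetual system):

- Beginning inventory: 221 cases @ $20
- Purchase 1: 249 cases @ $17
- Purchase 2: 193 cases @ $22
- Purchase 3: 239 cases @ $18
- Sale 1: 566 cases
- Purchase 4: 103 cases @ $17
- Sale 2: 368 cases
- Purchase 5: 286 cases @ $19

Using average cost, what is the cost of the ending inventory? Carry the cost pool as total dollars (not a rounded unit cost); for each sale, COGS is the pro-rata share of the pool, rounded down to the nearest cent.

After Beginning: 221 on hand, pool $4,420.00 (≈ $20.0000 each)
After Purchase 1: 470 on hand, pool $8,653.00 (≈ $18.4106 each)
After Purchase 2: 663 on hand, pool $12,899.00 (≈ $19.4555 each)
After Purchase 3: 902 on hand, pool $17,201.00 (≈ $19.0698 each)
Sale 1, sell 566: 566/902 × $17,201.00 → $10,793.53
After Purchase 4: 439 on hand, pool $8,158.47 (≈ $18.5842 each)
Sale 2, sell 368: 368/439 × $8,158.47 → $6,838.99
After Purchase 5: 357 on hand, pool $6,753.48 (≈ $18.9173 each)
Total COGS = $10,793.53 + $6,838.99 = $17,632.52
Ending inventory (cost pool remaining) = $6,753.48
Check: goods available $24,386.00 = COGS $17,632.52 + ending $6,753.48

Ending inventory = $6,753.48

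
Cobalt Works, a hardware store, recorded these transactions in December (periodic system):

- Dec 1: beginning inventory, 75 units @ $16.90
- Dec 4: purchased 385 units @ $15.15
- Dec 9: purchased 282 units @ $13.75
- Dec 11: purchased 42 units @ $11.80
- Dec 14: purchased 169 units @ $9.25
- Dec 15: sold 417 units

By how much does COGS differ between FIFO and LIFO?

FIFO COGS: 75 @ $16.90 + 342 @ $15.15 = $6,448.80
LIFO COGS: 169 @ $9.25 + 42 @ $11.80 + 206 @ $13.75 = $4,891.35
Difference = |$6,448.80 − $4,891.35| = $1,557.45

$1,557.45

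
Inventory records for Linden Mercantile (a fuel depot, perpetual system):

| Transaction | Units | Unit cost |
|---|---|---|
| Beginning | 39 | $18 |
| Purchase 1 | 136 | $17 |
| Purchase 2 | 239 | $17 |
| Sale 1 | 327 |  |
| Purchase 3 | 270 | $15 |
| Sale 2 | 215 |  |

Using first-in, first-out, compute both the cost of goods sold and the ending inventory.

COGS = $8,997; ending inventory = $2,130

Sale 1 (327) [FIFO — oldest first]: 39 @ $18 + 136 @ $17 + 152 @ $17 = $5,598
Sale 2 (215) [FIFO — oldest first]: 87 @ $17 + 128 @ $15 = $3,399
Total COGS = $5,598 + $3,399 = $8,997
Ending inventory: 142 @ $15 = $2,130
Check: goods available $11,127 = COGS $8,997 + ending $2,130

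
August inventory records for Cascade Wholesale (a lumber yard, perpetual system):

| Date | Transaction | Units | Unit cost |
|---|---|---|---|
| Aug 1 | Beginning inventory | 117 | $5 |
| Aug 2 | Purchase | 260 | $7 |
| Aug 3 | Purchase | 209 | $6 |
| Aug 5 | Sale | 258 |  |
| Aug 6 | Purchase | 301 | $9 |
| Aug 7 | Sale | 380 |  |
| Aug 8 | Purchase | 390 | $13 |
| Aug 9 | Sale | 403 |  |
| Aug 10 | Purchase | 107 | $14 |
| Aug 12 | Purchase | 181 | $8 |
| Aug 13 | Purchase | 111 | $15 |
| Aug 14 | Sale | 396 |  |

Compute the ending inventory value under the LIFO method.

Ending inventory = $1,460

Aug 5, 258 sold [LIFO — newest first]: 209 @ $6 + 49 @ $7 = $1,597
Aug 7, 380 sold [LIFO — newest first]: 301 @ $9 + 79 @ $7 = $3,262
Aug 9, 403 sold [LIFO — newest first]: 390 @ $13 + 13 @ $7 = $5,161
Aug 14, 396 sold [LIFO — newest first]: 111 @ $15 + 181 @ $8 + 104 @ $14 = $4,569
Total COGS = $1,597 + $3,262 + $5,161 + $4,569 = $14,589
Ending inventory: 117 @ $5 + 119 @ $7 + 3 @ $14 = $1,460
Check: goods available $16,049 = COGS $14,589 + ending $1,460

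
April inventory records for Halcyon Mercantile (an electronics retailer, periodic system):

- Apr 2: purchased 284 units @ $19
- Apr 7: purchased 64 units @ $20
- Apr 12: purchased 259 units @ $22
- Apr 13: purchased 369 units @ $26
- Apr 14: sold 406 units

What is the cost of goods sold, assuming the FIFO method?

Apr 14, 406 sold [FIFO — oldest first]: 284 @ $19 + 64 @ $20 + 58 @ $22 = $7,952
Ending inventory: 201 @ $22 + 369 @ $26 = $14,016

COGS = $7,952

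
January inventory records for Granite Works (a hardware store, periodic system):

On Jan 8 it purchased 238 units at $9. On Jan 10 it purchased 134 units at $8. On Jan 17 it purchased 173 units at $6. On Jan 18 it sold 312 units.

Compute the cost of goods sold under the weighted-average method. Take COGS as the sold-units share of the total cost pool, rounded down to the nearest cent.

COGS = $2,434.17

Jan 18, sell 312: 312/545 × $4,252.00 → $2,434.17
Ending inventory (cost pool remaining) = $1,817.83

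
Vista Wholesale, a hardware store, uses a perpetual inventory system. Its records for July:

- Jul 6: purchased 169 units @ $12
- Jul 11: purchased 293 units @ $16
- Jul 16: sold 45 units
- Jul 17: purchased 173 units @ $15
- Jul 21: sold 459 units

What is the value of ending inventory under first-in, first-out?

Ending inventory = $1,965

Jul 16, 45 sold [FIFO — oldest first]: 45 @ $12 = $540
Jul 21, 459 sold [FIFO — oldest first]: 124 @ $12 + 293 @ $16 + 42 @ $15 = $6,806
Total COGS = $540 + $6,806 = $7,346
Ending inventory: 131 @ $15 = $1,965
Check: goods available $9,311 = COGS $7,346 + ending $1,965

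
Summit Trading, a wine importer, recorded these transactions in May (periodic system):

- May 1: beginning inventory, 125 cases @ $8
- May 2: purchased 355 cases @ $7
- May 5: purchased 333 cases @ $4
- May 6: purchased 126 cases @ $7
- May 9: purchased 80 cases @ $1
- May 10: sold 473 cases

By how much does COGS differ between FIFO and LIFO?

FIFO COGS: 125 @ $8 + 348 @ $7 = $3,436
LIFO COGS: 80 @ $1 + 126 @ $7 + 267 @ $4 = $2,030
Difference = |$3,436 − $2,030| = $1,406

$1,406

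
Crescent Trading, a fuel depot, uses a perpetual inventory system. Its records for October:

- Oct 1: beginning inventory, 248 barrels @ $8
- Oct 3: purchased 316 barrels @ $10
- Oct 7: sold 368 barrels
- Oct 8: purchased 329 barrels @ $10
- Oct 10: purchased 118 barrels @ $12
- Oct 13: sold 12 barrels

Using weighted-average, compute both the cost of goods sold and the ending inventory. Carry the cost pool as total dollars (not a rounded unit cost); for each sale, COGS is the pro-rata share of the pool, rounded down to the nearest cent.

After Oct 1: 248 on hand, pool $1,984.00 (≈ $8.0000 each)
After Oct 3: 564 on hand, pool $5,144.00 (≈ $9.1206 each)
Oct 7, sell 368: 368/564 × $5,144.00 → $3,356.36
After Oct 8: 525 on hand, pool $5,077.64 (≈ $9.6717 each)
After Oct 10: 643 on hand, pool $6,493.64 (≈ $10.0990 each)
Oct 13, sell 12: 12/643 × $6,493.64 → $121.18
Total COGS = $3,356.36 + $121.18 = $3,477.54
Ending inventory (cost pool remaining) = $6,372.46

COGS = $3,477.54; ending inventory = $6,372.46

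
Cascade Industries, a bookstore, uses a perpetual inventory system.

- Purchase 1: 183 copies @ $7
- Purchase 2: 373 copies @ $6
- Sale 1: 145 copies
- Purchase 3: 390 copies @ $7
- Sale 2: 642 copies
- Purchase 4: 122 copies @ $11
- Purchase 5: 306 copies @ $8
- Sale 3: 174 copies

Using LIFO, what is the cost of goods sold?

Sale 1 (145) [LIFO — newest first]: 145 @ $6 = $870
Sale 2 (642) [LIFO — newest first]: 390 @ $7 + 228 @ $6 + 24 @ $7 = $4,266
Sale 3 (174) [LIFO — newest first]: 174 @ $8 = $1,392
Total COGS = $870 + $4,266 + $1,392 = $6,528
Ending inventory: 159 @ $7 + 122 @ $11 + 132 @ $8 = $3,511

COGS = $6,528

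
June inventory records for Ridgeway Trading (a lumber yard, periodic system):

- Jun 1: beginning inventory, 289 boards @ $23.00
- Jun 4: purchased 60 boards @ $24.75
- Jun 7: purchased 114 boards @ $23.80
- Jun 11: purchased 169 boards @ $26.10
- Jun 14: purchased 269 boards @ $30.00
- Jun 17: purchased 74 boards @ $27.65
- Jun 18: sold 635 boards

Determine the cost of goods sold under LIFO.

Jun 18, 635 sold [LIFO — newest first]: 74 @ $27.65 + 269 @ $30.00 + 169 @ $26.10 + 114 @ $23.80 + 9 @ $24.75 = $17,462.95
Ending inventory: 289 @ $23.00 + 51 @ $24.75 = $7,909.25
Check: goods available $25,372.20 = COGS $17,462.95 + ending $7,909.25

COGS = $17,462.95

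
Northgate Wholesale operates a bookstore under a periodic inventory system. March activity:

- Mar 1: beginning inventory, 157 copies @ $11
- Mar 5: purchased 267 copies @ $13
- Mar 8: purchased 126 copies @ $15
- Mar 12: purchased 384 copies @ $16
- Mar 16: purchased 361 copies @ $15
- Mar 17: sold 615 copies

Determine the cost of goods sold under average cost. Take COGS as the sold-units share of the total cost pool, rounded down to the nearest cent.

Mar 17, sell 615: 615/1295 × $18,647.00 → $8,855.52
Ending inventory (cost pool remaining) = $9,791.48
Check: goods available $18,647.00 = COGS $8,855.52 + ending $9,791.48

COGS = $8,855.52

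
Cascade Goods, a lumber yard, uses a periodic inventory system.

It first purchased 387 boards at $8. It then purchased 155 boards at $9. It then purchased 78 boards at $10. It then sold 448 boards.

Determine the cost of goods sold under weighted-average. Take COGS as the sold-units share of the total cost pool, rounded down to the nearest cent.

COGS = $3,808.72

Sale 1, sell 448: 448/620 × $5,271.00 → $3,808.72
Ending inventory (cost pool remaining) = $1,462.28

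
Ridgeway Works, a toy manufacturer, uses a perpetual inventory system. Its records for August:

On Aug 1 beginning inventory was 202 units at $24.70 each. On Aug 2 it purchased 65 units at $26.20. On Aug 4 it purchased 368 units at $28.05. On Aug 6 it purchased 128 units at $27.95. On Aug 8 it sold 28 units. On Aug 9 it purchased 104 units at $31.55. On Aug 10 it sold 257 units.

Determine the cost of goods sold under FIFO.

Aug 8, 28 sold [FIFO — oldest first]: 28 @ $24.70 = $691.60
Aug 10, 257 sold [FIFO — oldest first]: 174 @ $24.70 + 65 @ $26.20 + 18 @ $28.05 = $6,505.70
Total COGS = $691.60 + $6,505.70 = $7,197.30
Ending inventory: 350 @ $28.05 + 128 @ $27.95 + 104 @ $31.55 = $16,676.30

COGS = $7,197.30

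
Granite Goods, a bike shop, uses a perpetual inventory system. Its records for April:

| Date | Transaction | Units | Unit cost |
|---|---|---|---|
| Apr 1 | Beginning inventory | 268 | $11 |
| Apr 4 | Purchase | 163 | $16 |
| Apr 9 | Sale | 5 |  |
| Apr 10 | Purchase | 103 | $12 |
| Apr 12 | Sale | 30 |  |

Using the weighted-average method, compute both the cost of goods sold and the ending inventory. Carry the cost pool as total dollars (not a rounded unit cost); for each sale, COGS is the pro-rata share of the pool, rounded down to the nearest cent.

After Apr 1: 268 on hand, pool $2,948.00 (≈ $11.0000 each)
After Apr 4: 431 on hand, pool $5,556.00 (≈ $12.8910 each)
Apr 9, sell 5: 5/431 × $5,556.00 → $64.45
After Apr 10: 529 on hand, pool $6,727.55 (≈ $12.7175 each)
Apr 12, sell 30: 30/529 × $6,727.55 → $381.52
Total COGS = $64.45 + $381.52 = $445.97
Ending inventory (cost pool remaining) = $6,346.03
Check: goods available $6,792.00 = COGS $445.97 + ending $6,346.03

COGS = $445.97; ending inventory = $6,346.03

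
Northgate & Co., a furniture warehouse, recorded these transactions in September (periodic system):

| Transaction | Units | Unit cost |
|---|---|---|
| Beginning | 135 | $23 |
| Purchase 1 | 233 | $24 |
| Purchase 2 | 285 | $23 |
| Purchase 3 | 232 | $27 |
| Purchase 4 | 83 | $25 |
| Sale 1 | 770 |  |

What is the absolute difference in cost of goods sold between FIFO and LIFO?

FIFO COGS: 135 @ $23 + 233 @ $24 + 285 @ $23 + 117 @ $27 = $18,411
LIFO COGS: 83 @ $25 + 232 @ $27 + 285 @ $23 + 170 @ $24 = $18,974
Difference = |$18,411 − $18,974| = $563

$563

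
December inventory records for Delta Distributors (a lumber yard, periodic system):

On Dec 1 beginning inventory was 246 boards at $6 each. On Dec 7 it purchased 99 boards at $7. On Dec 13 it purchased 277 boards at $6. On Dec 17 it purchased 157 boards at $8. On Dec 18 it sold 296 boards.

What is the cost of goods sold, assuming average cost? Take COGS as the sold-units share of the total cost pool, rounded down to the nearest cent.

Dec 18, sell 296: 296/779 × $5,087.00 → $1,932.92
Ending inventory (cost pool remaining) = $3,154.08
Check: goods available $5,087.00 = COGS $1,932.92 + ending $3,154.08

COGS = $1,932.92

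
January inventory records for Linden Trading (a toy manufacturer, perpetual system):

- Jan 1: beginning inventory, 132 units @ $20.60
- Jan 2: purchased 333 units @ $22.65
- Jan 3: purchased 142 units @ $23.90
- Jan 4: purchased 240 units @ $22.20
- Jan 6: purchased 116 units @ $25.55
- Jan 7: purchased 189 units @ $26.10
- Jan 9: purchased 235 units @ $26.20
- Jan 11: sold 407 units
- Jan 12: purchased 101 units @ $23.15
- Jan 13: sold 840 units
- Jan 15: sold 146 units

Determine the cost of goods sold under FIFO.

Jan 11, 407 sold [FIFO — oldest first]: 132 @ $20.60 + 275 @ $22.65 = $8,947.95
Jan 13, 840 sold [FIFO — oldest first]: 58 @ $22.65 + 142 @ $23.90 + 240 @ $22.20 + 116 @ $25.55 + 189 @ $26.10 + 95 @ $26.20 = $20,421.20
Jan 15, 146 sold [FIFO — oldest first]: 140 @ $26.20 + 6 @ $23.15 = $3,806.90
Total COGS = $8,947.95 + $20,421.20 + $3,806.90 = $33,176.05
Ending inventory: 95 @ $23.15 = $2,199.25

COGS = $33,176.05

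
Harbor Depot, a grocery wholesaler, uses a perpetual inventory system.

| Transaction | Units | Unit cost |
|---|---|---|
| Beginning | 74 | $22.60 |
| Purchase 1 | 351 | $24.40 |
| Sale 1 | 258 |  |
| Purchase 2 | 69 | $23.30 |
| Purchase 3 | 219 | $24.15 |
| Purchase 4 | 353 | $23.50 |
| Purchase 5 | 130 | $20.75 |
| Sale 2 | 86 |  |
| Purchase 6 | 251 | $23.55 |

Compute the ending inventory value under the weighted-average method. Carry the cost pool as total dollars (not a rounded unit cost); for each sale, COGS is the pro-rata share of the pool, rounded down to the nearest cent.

Ending inventory = $25,814.08

After Beginning: 74 on hand, pool $1,672.40 (≈ $22.6000 each)
After Purchase 1: 425 on hand, pool $10,236.80 (≈ $24.0866 each)
Sale 1, sell 258: 258/425 × $10,236.80 → $6,214.33
After Purchase 2: 236 on hand, pool $5,630.17 (≈ $23.8567 each)
After Purchase 3: 455 on hand, pool $10,919.02 (≈ $23.9978 each)
After Purchase 4: 808 on hand, pool $19,214.52 (≈ $23.7803 each)
After Purchase 5: 938 on hand, pool $21,912.02 (≈ $23.3604 each)
Sale 2, sell 86: 86/938 × $21,912.02 → $2,008.99
After Purchase 6: 1103 on hand, pool $25,814.08 (≈ $23.4035 each)
Total COGS = $6,214.33 + $2,008.99 = $8,223.32
Ending inventory (cost pool remaining) = $25,814.08
Check: goods available $34,037.40 = COGS $8,223.32 + ending $25,814.08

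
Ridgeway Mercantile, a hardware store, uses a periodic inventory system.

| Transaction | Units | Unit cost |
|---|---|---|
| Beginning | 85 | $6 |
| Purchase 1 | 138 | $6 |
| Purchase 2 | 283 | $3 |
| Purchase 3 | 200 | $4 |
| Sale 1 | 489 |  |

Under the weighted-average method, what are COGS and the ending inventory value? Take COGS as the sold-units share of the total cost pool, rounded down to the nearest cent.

Sale 1, sell 489: 489/706 × $2,987.00 → $2,068.89
Ending inventory (cost pool remaining) = $918.11

COGS = $2,068.89; ending inventory = $918.11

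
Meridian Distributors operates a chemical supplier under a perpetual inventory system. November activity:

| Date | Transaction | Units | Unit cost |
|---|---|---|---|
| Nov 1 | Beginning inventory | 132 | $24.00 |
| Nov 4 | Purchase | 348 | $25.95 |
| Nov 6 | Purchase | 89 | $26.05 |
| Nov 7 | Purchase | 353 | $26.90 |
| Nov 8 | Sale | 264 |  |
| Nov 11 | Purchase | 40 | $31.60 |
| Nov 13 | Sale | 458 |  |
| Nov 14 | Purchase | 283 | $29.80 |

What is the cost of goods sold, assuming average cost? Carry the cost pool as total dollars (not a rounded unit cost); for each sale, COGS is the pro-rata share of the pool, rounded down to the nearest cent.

COGS = $18,949.72

After Nov 1: 132 on hand, pool $3,168.00 (≈ $24.0000 each)
After Nov 4: 480 on hand, pool $12,198.60 (≈ $25.4138 each)
After Nov 6: 569 on hand, pool $14,517.05 (≈ $25.5133 each)
After Nov 7: 922 on hand, pool $24,012.75 (≈ $26.0442 each)
Nov 8, sell 264: 264/922 × $24,012.75 → $6,875.66
After Nov 11: 698 on hand, pool $18,401.09 (≈ $26.3626 each)
Nov 13, sell 458: 458/698 × $18,401.09 → $12,074.06
After Nov 14: 523 on hand, pool $14,760.43 (≈ $28.2226 each)
Total COGS = $6,875.66 + $12,074.06 = $18,949.72
Ending inventory (cost pool remaining) = $14,760.43
Check: goods available $33,710.15 = COGS $18,949.72 + ending $14,760.43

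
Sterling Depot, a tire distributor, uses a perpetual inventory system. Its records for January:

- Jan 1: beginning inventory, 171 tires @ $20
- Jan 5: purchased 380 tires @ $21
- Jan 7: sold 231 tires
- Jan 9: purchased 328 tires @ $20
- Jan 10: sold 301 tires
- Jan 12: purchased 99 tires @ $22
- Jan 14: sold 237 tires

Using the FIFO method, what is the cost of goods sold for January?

Jan 7, 231 sold [FIFO — oldest first]: 171 @ $20 + 60 @ $21 = $4,680
Jan 10, 301 sold [FIFO — oldest first]: 301 @ $21 = $6,321
Jan 14, 237 sold [FIFO — oldest first]: 19 @ $21 + 218 @ $20 = $4,759
Total COGS = $4,680 + $6,321 + $4,759 = $15,760
Ending inventory: 110 @ $20 + 99 @ $22 = $4,378
Check: goods available $20,138 = COGS $15,760 + ending $4,378

COGS = $15,760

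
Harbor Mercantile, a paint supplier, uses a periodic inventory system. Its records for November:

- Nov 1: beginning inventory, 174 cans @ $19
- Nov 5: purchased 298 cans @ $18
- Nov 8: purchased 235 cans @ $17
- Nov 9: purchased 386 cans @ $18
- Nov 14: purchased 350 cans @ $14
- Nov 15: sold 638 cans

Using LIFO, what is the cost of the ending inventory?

Ending inventory = $14,429

Nov 15, 638 sold [LIFO — newest first]: 350 @ $14 + 288 @ $18 = $10,084
Ending inventory: 174 @ $19 + 298 @ $18 + 235 @ $17 + 98 @ $18 = $14,429
Check: goods available $24,513 = COGS $10,084 + ending $14,429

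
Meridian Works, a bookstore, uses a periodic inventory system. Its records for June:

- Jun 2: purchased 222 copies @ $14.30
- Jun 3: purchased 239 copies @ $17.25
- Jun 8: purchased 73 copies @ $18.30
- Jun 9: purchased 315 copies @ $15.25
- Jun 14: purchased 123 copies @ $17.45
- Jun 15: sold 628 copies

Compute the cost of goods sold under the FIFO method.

COGS = $10,066.75

Jun 15, 628 sold [FIFO — oldest first]: 222 @ $14.30 + 239 @ $17.25 + 73 @ $18.30 + 94 @ $15.25 = $10,066.75
Ending inventory: 221 @ $15.25 + 123 @ $17.45 = $5,516.60
Check: goods available $15,583.35 = COGS $10,066.75 + ending $5,516.60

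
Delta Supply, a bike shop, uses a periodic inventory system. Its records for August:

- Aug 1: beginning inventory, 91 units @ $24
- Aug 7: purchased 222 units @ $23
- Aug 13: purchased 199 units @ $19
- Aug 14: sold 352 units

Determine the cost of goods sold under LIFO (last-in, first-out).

COGS = $7,300

Aug 14, 352 sold [LIFO — newest first]: 199 @ $19 + 153 @ $23 = $7,300
Ending inventory: 91 @ $24 + 69 @ $23 = $3,771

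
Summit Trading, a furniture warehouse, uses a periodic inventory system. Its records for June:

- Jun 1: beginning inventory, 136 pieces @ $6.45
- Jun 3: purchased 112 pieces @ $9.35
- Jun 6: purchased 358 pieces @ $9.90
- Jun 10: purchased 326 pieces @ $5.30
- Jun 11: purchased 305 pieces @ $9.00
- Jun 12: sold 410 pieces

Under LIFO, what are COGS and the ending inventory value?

Jun 12, 410 sold [LIFO — newest first]: 305 @ $9.00 + 105 @ $5.30 = $3,301.50
Ending inventory: 136 @ $6.45 + 112 @ $9.35 + 358 @ $9.90 + 221 @ $5.30 = $6,639.90
Check: goods available $9,941.40 = COGS $3,301.50 + ending $6,639.90

COGS = $3,301.50; ending inventory = $6,639.90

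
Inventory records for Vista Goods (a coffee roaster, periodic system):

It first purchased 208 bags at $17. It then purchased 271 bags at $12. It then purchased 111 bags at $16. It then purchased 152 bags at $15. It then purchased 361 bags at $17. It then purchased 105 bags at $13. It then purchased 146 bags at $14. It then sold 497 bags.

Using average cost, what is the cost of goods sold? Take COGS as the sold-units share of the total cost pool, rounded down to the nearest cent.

Sale 1, sell 497: 497/1354 × $20,390.00 → $7,484.36
Ending inventory (cost pool remaining) = $12,905.64
Check: goods available $20,390.00 = COGS $7,484.36 + ending $12,905.64

COGS = $7,484.36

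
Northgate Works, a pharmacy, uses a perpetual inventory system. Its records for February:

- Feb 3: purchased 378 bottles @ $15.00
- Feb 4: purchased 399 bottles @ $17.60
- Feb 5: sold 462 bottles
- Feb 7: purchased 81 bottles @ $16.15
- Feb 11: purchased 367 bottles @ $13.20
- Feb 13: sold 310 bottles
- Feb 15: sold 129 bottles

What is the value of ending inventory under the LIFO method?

Ending inventory = $4,870.35

Feb 5, 462 sold [LIFO — newest first]: 399 @ $17.60 + 63 @ $15.00 = $7,967.40
Feb 13, 310 sold [LIFO — newest first]: 310 @ $13.20 = $4,092.00
Feb 15, 129 sold [LIFO — newest first]: 57 @ $13.20 + 72 @ $16.15 = $1,915.20
Total COGS = $7,967.40 + $4,092.00 + $1,915.20 = $13,974.60
Ending inventory: 315 @ $15.00 + 9 @ $16.15 = $4,870.35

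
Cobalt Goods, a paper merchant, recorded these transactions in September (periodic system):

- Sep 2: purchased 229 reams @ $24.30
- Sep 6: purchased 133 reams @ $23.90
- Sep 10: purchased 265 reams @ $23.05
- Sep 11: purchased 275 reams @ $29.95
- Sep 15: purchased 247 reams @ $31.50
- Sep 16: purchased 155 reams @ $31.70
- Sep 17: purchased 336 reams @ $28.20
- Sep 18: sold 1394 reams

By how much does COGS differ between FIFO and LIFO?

FIFO COGS: 229 @ $24.30 + 133 @ $23.90 + 265 @ $23.05 + 275 @ $29.95 + 247 @ $31.50 + 155 @ $31.70 + 90 @ $28.20 = $38,319.90
LIFO COGS: 336 @ $28.20 + 155 @ $31.70 + 247 @ $31.50 + 275 @ $29.95 + 265 @ $23.05 + 116 @ $23.90 = $39,286.10
Difference = |$38,319.90 − $39,286.10| = $966.20

$966.20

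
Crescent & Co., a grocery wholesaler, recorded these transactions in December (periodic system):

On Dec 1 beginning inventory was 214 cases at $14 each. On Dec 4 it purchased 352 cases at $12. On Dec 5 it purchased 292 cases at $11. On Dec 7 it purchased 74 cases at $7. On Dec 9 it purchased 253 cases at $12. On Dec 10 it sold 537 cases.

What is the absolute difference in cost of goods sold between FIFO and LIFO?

FIFO COGS: 214 @ $14 + 323 @ $12 = $6,872
LIFO COGS: 253 @ $12 + 74 @ $7 + 210 @ $11 = $5,864
Difference = |$6,872 − $5,864| = $1,008

$1,008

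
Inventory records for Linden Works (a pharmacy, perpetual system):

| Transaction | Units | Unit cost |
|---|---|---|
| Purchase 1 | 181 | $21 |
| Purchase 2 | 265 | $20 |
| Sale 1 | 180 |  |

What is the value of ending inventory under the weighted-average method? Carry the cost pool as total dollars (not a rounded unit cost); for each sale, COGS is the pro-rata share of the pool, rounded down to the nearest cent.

After Purchase 1: 181 on hand, pool $3,801.00 (≈ $21.0000 each)
After Purchase 2: 446 on hand, pool $9,101.00 (≈ $20.4058 each)
Sale 1, sell 180: 180/446 × $9,101.00 → $3,673.04
Ending inventory (cost pool remaining) = $5,427.96
Check: goods available $9,101.00 = COGS $3,673.04 + ending $5,427.96

Ending inventory = $5,427.96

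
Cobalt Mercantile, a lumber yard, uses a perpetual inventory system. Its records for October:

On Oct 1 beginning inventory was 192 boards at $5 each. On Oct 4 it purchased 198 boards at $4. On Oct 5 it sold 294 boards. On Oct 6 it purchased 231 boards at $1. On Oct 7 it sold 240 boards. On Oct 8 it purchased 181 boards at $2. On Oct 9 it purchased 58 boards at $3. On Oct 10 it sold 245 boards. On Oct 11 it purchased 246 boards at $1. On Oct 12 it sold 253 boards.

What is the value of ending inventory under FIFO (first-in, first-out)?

Oct 5, 294 sold [FIFO — oldest first]: 192 @ $5 + 102 @ $4 = $1,368
Oct 7, 240 sold [FIFO — oldest first]: 96 @ $4 + 144 @ $1 = $528
Oct 10, 245 sold [FIFO — oldest first]: 87 @ $1 + 158 @ $2 = $403
Oct 12, 253 sold [FIFO — oldest first]: 23 @ $2 + 58 @ $3 + 172 @ $1 = $392
Total COGS = $1,368 + $528 + $403 + $392 = $2,691
Ending inventory: 74 @ $1 = $74

Ending inventory = $74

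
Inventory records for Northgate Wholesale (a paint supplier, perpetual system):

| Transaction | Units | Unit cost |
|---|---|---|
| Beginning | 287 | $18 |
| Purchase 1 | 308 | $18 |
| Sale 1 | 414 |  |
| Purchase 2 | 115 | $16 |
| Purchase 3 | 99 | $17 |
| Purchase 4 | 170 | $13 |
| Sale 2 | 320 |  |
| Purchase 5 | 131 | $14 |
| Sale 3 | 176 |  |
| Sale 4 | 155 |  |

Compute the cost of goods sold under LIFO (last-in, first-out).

COGS = $17,467

Sale 1 (414) [LIFO — newest first]: 308 @ $18 + 106 @ $18 = $7,452
Sale 2 (320) [LIFO — newest first]: 170 @ $13 + 99 @ $17 + 51 @ $16 = $4,709
Sale 3 (176) [LIFO — newest first]: 131 @ $14 + 45 @ $16 = $2,554
Sale 4 (155) [LIFO — newest first]: 19 @ $16 + 136 @ $18 = $2,752
Total COGS = $7,452 + $4,709 + $2,554 + $2,752 = $17,467
Ending inventory: 45 @ $18 = $810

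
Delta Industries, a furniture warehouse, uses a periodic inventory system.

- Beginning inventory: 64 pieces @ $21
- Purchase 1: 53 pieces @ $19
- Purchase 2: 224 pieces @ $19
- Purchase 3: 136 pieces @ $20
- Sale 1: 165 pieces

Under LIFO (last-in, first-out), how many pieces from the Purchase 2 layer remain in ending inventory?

195

Sale 1 (165) [LIFO — newest first]: 136 @ $20 + 29 @ $19 = $3,271
Ending inventory: 64 @ $21 + 53 @ $19 + 195 @ $19 = $6,056
Check: goods available $9,327 = COGS $3,271 + ending $6,056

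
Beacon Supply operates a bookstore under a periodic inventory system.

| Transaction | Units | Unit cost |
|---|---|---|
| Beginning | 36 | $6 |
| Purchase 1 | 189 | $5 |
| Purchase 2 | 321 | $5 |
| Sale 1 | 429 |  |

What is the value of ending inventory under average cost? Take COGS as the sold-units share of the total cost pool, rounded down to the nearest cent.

Ending inventory = $592.72

Sale 1, sell 429: 429/546 × $2,766.00 → $2,173.28
Ending inventory (cost pool remaining) = $592.72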